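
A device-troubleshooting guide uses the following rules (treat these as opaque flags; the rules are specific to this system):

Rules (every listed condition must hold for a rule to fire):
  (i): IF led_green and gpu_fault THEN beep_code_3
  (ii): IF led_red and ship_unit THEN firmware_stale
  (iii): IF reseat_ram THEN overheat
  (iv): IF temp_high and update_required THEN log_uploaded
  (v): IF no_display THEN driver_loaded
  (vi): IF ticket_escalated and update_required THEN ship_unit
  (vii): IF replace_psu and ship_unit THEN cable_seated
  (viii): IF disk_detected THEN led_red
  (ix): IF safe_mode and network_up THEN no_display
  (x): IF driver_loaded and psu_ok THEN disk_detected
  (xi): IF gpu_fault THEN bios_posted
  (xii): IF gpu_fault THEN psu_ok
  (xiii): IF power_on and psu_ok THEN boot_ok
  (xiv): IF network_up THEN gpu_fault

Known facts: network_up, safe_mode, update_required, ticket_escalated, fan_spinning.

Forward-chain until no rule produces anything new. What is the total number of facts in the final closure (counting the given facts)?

14

Round 1 fires (vi), (ix), (xiv), giving ship_unit, no_display, gpu_fault.
Round 2 fires (v), (xi), (xii), giving driver_loaded, bios_posted, psu_ok.
Round 3 fires (x), giving disk_detected.
Round 4 fires (viii), giving led_red.
Round 5 fires (ii), giving firmware_stale.
Closure: {bios_posted, disk_detected, driver_loaded, fan_spinning, firmware_stale, gpu_fault, led_red, network_up, no_display, psu_ok, safe_mode, ship_unit, ticket_escalated, update_required} — 14 facts.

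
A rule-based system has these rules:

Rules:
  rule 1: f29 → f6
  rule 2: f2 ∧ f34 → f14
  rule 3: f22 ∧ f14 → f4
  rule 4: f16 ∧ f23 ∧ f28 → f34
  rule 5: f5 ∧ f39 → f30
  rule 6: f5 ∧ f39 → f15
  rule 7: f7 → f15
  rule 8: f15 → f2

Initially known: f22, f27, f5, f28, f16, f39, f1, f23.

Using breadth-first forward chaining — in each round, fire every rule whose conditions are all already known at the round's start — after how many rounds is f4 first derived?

4

Round 1: rule 4 [f16 ∧ f23 ∧ f28 → f34]; rule 5 [f5 ∧ f39 → f30]; rule 6 [f5 ∧ f39 → f15]. Adds f34, f30, f15.
Round 2: rule 8 [f15 → f2]. Adds f2.
Round 3: rule 2 [f2 ∧ f34 → f14]. Adds f14.
Round 4: rule 3 [f22 ∧ f14 → f4]. Adds f4.
f4 first appears in round 4.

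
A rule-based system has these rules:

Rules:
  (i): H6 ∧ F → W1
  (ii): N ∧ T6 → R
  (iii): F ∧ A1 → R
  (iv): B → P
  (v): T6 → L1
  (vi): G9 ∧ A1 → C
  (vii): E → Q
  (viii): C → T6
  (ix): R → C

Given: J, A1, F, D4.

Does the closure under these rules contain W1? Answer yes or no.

no

Round 1: (iii) [F ∧ A1 → R]. New: R.
Round 2: (ix) [R → C]. New: C.
Round 3: (viii) [C → T6]. New: T6.
Round 4: (v) [T6 → L1]. New: L1.
Fixed point reached. W1 is concluded only by (i); (i) needs H6 (never derived).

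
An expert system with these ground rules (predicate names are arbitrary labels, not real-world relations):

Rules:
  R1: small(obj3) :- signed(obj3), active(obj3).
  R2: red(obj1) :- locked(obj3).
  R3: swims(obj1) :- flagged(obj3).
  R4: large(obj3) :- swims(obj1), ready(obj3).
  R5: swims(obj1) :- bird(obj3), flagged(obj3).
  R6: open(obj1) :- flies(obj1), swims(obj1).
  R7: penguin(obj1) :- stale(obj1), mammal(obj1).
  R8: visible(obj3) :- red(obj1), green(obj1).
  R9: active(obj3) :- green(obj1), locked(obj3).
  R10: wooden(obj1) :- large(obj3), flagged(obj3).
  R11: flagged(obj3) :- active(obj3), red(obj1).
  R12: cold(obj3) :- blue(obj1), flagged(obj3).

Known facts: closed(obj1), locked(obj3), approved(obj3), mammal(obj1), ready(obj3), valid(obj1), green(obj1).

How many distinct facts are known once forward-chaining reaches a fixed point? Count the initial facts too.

Round 1 — R2, R9, derive red(obj1), active(obj3).
Round 2 — R8, R11, derive visible(obj3), flagged(obj3).
Round 3 — R3, derive swims(obj1).
Round 4 — R4, derive large(obj3).
Round 5 — R10, derive wooden(obj1).
Closure: {active(obj3), approved(obj3), closed(obj1), flagged(obj3), green(obj1), large(obj3), locked(obj3), mammal(obj1), ready(obj3), red(obj1), swims(obj1), valid(obj1), visible(obj3), wooden(obj1)} — 14 facts.

14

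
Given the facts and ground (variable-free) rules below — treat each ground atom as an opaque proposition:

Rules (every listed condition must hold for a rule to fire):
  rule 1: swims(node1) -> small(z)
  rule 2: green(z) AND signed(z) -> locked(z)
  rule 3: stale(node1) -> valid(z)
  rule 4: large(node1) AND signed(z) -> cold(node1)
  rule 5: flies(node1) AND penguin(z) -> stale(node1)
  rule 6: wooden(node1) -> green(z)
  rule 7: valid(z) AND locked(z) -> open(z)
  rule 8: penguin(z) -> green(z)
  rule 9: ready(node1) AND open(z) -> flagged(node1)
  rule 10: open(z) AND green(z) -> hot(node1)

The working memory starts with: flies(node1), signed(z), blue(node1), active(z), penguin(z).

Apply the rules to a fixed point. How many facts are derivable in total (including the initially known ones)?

[1] rule 5 [flies(node1) AND penguin(z) -> stale(node1)]; rule 8 [penguin(z) -> green(z)]. ⇒ new: stale(node1), green(z).
[2] rule 2 [green(z) AND signed(z) -> locked(z)]; rule 3 [stale(node1) -> valid(z)]. ⇒ new: locked(z), valid(z).
[3] rule 7 [valid(z) AND locked(z) -> open(z)]. ⇒ new: open(z).
[4] rule 10 [open(z) AND green(z) -> hot(node1)]. ⇒ new: hot(node1).
Closure: {active(z), blue(node1), flies(node1), green(z), hot(node1), locked(z), open(z), penguin(z), signed(z), stale(node1), valid(z)} — 11 facts.

11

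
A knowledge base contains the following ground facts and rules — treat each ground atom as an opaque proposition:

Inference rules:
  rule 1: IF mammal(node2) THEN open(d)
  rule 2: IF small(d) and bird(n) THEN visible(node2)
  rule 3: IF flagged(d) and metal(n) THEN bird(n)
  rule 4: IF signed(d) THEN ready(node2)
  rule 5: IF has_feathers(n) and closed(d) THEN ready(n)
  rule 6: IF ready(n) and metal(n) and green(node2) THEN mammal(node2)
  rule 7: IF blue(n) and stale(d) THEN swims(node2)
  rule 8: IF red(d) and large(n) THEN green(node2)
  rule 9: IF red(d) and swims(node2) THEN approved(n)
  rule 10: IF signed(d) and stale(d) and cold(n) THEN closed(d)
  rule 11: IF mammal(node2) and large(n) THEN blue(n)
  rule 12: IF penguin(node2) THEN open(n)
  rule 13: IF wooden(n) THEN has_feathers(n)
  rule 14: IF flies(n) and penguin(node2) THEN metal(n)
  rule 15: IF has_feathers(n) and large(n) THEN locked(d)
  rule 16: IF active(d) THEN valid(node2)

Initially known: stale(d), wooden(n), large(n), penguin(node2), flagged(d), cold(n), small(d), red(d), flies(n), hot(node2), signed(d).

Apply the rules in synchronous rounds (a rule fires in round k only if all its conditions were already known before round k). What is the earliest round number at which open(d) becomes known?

[1] rule 4 [IF signed(d) THEN ready(node2)]; rule 8 [IF red(d) and large(n) THEN green(node2)]; rule 10 [IF signed(d) and stale(d) and cold(n) THEN closed(d)]; rule 12 [IF penguin(node2) THEN open(n)]; rule 13 [IF wooden(n) THEN has_feathers(n)]; rule 14 [IF flies(n) and penguin(node2) THEN metal(n)]. ⇒ new: ready(node2), green(node2), closed(d), open(n), has_feathers(n), metal(n).
[2] rule 3 [IF flagged(d) and metal(n) THEN bird(n)]; rule 5 [IF has_feathers(n) and closed(d) THEN ready(n)]; rule 15 [IF has_feathers(n) and large(n) THEN locked(d)]. ⇒ new: bird(n), ready(n), locked(d).
[3] rule 2 [IF small(d) and bird(n) THEN visible(node2)]; rule 6 [IF ready(n) and metal(n) and green(node2) THEN mammal(node2)]. ⇒ new: visible(node2), mammal(node2).
[4] rule 1 [IF mammal(node2) THEN open(d)]; rule 11 [IF mammal(node2) and large(n) THEN blue(n)]. ⇒ new: open(d), blue(n).
open(d) first appears in round 4.

4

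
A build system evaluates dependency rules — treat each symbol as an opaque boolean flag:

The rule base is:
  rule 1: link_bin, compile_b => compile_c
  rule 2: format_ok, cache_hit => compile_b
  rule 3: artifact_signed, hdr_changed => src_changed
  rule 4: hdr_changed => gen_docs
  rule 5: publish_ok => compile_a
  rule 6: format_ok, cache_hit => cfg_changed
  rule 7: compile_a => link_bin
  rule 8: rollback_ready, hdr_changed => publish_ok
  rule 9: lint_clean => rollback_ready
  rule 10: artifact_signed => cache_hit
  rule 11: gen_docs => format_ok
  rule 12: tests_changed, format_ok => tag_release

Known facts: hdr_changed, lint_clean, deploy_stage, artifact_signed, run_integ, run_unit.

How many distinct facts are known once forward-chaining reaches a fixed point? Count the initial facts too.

17

[1] rule 3 [artifact_signed, hdr_changed => src_changed]; rule 4 [hdr_changed => gen_docs]; rule 9 [lint_clean => rollback_ready]; rule 10 [artifact_signed => cache_hit]. ⇒ new: src_changed, gen_docs, rollback_ready, cache_hit.
[2] rule 8 [rollback_ready, hdr_changed => publish_ok]; rule 11 [gen_docs => format_ok]. ⇒ new: publish_ok, format_ok.
[3] rule 2 [format_ok, cache_hit => compile_b]; rule 5 [publish_ok => compile_a]; rule 6 [format_ok, cache_hit => cfg_changed]. ⇒ new: compile_b, compile_a, cfg_changed.
[4] rule 7 [compile_a => link_bin]. ⇒ new: link_bin.
[5] rule 1 [link_bin, compile_b => compile_c]. ⇒ new: compile_c.
Closure: {artifact_signed, cache_hit, cfg_changed, compile_a, compile_b, compile_c, deploy_stage, format_ok, gen_docs, hdr_changed, link_bin, lint_clean, publish_ok, rollback_ready, run_integ, run_unit, src_changed} — 17 facts.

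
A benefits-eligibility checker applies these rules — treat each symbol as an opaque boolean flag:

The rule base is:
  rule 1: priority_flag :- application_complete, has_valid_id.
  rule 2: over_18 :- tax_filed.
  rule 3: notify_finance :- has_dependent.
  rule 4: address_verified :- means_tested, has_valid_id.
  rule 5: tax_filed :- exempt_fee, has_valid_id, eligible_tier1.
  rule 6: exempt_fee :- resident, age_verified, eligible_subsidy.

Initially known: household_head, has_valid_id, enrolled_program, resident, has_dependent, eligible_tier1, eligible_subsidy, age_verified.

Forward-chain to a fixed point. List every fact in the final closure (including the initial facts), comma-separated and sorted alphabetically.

age_verified, eligible_subsidy, eligible_tier1, enrolled_program, exempt_fee, has_dependent, has_valid_id, household_head, notify_finance, over_18, resident, tax_filed

Round 1: rule 3 [notify_finance :- has_dependent.]; rule 6 [exempt_fee :- resident, age_verified, eligible_subsidy.]. New: notify_finance, exempt_fee.
Round 2: rule 5 [tax_filed :- exempt_fee, has_valid_id, eligible_tier1.]. New: tax_filed.
Round 3: rule 2 [over_18 :- tax_filed.]. New: over_18.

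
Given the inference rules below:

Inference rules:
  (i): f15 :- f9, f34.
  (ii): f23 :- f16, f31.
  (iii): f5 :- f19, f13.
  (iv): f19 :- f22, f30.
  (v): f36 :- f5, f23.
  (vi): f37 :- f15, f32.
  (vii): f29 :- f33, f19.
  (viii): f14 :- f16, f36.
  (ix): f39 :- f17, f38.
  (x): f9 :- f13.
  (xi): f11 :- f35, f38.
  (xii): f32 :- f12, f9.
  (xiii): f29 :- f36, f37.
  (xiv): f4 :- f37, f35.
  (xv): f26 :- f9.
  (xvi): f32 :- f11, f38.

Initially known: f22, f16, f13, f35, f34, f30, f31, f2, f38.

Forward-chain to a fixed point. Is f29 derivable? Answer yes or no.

yes

Round 1 fires (ii), (iv), (x), (xi), giving f23, f19, f9, f11.
Round 2 fires (i), (iii), (xv), (xvi), giving f15, f5, f26, f32.
Round 3 fires (v), (vi), giving f36, f37.
Round 4 fires (viii), (xiii), (xiv), giving f14, f29, f4.
f29 appears in round 4, so it is derivable.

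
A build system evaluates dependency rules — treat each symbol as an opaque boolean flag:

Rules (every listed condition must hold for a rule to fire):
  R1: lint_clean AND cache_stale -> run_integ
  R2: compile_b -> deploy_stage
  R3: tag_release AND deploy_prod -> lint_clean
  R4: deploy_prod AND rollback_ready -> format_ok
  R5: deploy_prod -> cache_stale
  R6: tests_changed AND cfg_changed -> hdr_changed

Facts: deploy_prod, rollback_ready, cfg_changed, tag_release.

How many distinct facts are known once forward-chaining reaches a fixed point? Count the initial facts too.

8

Round 1 fires R3, R4, R5, giving lint_clean, format_ok, cache_stale.
Round 2 fires R1, giving run_integ.
Closure: {cache_stale, cfg_changed, deploy_prod, format_ok, lint_clean, rollback_ready, run_integ, tag_release} — 8 facts.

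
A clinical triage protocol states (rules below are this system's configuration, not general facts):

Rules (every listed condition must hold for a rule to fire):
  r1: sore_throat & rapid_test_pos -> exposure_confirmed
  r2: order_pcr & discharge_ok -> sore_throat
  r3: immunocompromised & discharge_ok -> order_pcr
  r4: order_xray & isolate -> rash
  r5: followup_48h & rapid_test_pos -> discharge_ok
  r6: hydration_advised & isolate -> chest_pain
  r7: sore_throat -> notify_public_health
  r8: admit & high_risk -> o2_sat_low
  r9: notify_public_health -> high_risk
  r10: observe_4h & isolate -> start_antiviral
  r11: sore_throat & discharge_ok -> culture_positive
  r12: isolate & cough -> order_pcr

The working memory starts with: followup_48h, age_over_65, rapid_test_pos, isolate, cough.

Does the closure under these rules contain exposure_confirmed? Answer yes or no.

yes

Round 1 — r5, r12, derive discharge_ok, order_pcr.
Round 2 — r2, derive sore_throat.
Round 3 — r1, r7, r11, derive exposure_confirmed, notify_public_health, culture_positive.
Round 4 — r9, derive high_risk.
exposure_confirmed appears in round 3, so it is derivable.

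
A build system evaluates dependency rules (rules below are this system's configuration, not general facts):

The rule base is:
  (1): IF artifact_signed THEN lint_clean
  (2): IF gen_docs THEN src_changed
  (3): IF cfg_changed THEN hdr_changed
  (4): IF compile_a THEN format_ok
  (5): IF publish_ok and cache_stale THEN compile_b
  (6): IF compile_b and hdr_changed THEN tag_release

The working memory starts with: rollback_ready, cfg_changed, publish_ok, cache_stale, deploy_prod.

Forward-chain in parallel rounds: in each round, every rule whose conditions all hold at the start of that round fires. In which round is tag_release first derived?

2

Round 1 — (3), (5), derive hdr_changed, compile_b.
Round 2 — (6), derive tag_release.
tag_release first appears in round 2.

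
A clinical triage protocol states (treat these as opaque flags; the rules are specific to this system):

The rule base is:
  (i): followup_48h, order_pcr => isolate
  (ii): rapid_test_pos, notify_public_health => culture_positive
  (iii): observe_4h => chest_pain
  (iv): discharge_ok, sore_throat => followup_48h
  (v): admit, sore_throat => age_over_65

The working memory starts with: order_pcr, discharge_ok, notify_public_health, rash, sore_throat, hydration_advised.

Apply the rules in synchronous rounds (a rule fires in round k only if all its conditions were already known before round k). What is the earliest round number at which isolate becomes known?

Round 1 fires (iv), giving followup_48h.
Round 2 fires (i), giving isolate.
isolate first appears in round 2.

2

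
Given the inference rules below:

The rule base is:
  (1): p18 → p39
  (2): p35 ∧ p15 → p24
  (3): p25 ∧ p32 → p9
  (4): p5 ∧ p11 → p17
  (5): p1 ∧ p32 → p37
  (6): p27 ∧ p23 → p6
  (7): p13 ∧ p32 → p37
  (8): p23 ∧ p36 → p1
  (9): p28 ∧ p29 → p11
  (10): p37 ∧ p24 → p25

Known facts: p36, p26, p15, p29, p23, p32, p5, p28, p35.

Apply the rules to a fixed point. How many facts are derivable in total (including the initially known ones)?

16

[1] (2) [p35 ∧ p15 → p24]; (8) [p23 ∧ p36 → p1]; (9) [p28 ∧ p29 → p11]. ⇒ new: p24, p1, p11.
[2] (4) [p5 ∧ p11 → p17]; (5) [p1 ∧ p32 → p37]. ⇒ new: p17, p37.
[3] (10) [p37 ∧ p24 → p25]. ⇒ new: p25.
[4] (3) [p25 ∧ p32 → p9]. ⇒ new: p9.
Closure: {p1, p11, p15, p17, p23, p24, p25, p26, p28, p29, p32, p35, p36, p37, p5, p9} — 16 facts.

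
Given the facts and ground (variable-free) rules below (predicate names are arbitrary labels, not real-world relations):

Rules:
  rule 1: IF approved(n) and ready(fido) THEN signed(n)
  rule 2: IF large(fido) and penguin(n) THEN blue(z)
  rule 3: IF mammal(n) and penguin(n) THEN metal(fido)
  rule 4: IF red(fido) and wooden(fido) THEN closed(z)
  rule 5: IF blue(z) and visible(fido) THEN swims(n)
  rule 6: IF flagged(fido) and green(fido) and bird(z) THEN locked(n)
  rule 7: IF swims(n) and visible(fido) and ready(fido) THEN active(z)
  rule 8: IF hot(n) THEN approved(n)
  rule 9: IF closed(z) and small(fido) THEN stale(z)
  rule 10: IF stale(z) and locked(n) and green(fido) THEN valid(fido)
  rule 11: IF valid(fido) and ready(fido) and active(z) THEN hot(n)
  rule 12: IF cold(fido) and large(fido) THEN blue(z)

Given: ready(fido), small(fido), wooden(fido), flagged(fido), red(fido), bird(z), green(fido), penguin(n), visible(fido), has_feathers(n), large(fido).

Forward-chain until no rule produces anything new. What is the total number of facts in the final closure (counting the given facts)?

Round 1 — rule 2, rule 4, rule 6, derive blue(z), closed(z), locked(n).
Round 2 — rule 5, rule 9, derive swims(n), stale(z).
Round 3 — rule 7, rule 10, derive active(z), valid(fido).
Round 4 — rule 11, derive hot(n).
Round 5 — rule 8, derive approved(n).
Round 6 — rule 1, derive signed(n).
Closure: {active(z), approved(n), bird(z), blue(z), closed(z), flagged(fido), green(fido), has_feathers(n), hot(n), large(fido), locked(n), penguin(n), ready(fido), red(fido), signed(n), small(fido), stale(z), swims(n), valid(fido), visible(fido), wooden(fido)} — 21 facts.

21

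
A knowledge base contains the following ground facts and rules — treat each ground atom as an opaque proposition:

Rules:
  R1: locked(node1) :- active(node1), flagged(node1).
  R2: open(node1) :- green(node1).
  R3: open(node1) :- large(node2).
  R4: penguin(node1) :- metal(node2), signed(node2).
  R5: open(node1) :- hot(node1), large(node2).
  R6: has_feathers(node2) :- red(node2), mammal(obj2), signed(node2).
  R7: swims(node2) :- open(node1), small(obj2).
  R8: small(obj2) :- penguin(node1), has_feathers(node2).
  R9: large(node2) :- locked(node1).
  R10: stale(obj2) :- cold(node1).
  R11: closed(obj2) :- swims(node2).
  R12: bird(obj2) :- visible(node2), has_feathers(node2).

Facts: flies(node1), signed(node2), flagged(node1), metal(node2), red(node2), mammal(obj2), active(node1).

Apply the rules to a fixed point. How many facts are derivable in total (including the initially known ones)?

Round 1: R1 [locked(node1) :- active(node1), flagged(node1).]; R4 [penguin(node1) :- metal(node2), signed(node2).]; R6 [has_feathers(node2) :- red(node2), mammal(obj2), signed(node2).]. New: locked(node1), penguin(node1), has_feathers(node2).
Round 2: R8 [small(obj2) :- penguin(node1), has_feathers(node2).]; R9 [large(node2) :- locked(node1).]. New: small(obj2), large(node2).
Round 3: R3 [open(node1) :- large(node2).]. New: open(node1).
Round 4: R7 [swims(node2) :- open(node1), small(obj2).]. New: swims(node2).
Round 5: R11 [closed(obj2) :- swims(node2).]. New: closed(obj2).
Closure: {active(node1), closed(obj2), flagged(node1), flies(node1), has_feathers(node2), large(node2), locked(node1), mammal(obj2), metal(node2), open(node1), penguin(node1), red(node2), signed(node2), small(obj2), swims(node2)} — 15 facts.

15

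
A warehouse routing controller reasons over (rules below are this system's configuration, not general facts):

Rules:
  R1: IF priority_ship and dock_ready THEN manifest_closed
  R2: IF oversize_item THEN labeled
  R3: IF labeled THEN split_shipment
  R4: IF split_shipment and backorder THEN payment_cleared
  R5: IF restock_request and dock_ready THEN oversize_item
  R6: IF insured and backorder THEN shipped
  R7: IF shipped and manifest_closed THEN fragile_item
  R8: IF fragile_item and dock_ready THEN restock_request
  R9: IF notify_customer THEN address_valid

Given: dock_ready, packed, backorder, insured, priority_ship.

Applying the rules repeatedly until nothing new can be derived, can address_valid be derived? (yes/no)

no

Round 1 — R1, R6, derive manifest_closed, shipped.
Round 2 — R7, derive fragile_item.
Round 3 — R8, derive restock_request.
Round 4 — R5, derive oversize_item.
Round 5 — R2, derive labeled.
Round 6 — R3, derive split_shipment.
Round 7 — R4, derive payment_cleared.
Fixed point reached. address_valid is concluded only by R9; R9 needs notify_customer (never derived).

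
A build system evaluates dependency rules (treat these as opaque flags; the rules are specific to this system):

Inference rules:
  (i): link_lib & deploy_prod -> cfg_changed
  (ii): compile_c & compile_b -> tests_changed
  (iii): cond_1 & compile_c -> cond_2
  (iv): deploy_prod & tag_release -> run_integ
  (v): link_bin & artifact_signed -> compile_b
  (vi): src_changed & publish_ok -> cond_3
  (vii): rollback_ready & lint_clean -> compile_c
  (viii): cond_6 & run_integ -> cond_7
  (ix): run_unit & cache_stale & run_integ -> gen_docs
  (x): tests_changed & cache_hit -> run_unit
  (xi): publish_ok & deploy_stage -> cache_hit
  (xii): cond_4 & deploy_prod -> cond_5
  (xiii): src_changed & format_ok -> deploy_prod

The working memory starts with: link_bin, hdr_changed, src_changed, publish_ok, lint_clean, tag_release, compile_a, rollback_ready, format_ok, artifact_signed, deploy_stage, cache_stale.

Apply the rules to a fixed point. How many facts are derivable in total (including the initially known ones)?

Round 1 — (v), (vi), (vii), (xi), (xiii), derive compile_b, cond_3, compile_c, cache_hit, deploy_prod.
Round 2 — (ii), (iv), derive tests_changed, run_integ.
Round 3 — (x), derive run_unit.
Round 4 — (ix), derive gen_docs.
Closure: {artifact_signed, cache_hit, cache_stale, compile_a, compile_b, compile_c, cond_3, deploy_prod, deploy_stage, format_ok, gen_docs, hdr_changed, link_bin, lint_clean, publish_ok, rollback_ready, run_integ, run_unit, src_changed, tag_release, tests_changed} — 21 facts.

21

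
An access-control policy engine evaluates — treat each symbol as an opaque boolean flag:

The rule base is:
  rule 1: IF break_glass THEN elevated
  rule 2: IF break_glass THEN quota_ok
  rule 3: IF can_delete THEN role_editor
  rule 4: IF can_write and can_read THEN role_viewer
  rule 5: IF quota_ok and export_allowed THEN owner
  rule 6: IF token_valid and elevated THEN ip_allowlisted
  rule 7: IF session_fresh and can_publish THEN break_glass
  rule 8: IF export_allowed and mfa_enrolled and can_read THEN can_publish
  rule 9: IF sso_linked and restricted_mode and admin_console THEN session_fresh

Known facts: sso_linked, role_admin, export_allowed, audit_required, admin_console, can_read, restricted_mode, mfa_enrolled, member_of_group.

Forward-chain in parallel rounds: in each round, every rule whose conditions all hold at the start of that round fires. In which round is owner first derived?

Round 1 — rule 8, rule 9, derive can_publish, session_fresh.
Round 2 — rule 7, derive break_glass.
Round 3 — rule 1, rule 2, derive elevated, quota_ok.
Round 4 — rule 5, derive owner.
owner first appears in round 4.

4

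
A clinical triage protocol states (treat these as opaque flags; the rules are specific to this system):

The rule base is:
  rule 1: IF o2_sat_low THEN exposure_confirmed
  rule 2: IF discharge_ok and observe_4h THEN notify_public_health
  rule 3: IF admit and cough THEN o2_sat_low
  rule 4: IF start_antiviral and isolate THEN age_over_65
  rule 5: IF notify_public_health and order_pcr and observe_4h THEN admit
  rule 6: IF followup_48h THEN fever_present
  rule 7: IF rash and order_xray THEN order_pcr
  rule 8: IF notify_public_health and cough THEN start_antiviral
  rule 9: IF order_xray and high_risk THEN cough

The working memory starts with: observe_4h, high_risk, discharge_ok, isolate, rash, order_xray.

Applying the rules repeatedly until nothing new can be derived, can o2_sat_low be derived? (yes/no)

Round 1: rule 2 [IF discharge_ok and observe_4h THEN notify_public_health]; rule 7 [IF rash and order_xray THEN order_pcr]; rule 9 [IF order_xray and high_risk THEN cough]. New: notify_public_health, order_pcr, cough.
Round 2: rule 5 [IF notify_public_health and order_pcr and observe_4h THEN admit]; rule 8 [IF notify_public_health and cough THEN start_antiviral]. New: admit, start_antiviral.
Round 3: rule 3 [IF admit and cough THEN o2_sat_low]; rule 4 [IF start_antiviral and isolate THEN age_over_65]. New: o2_sat_low, age_over_65.
Round 4: rule 1 [IF o2_sat_low THEN exposure_confirmed]. New: exposure_confirmed.
o2_sat_low appears in round 3, so it is derivable.

yes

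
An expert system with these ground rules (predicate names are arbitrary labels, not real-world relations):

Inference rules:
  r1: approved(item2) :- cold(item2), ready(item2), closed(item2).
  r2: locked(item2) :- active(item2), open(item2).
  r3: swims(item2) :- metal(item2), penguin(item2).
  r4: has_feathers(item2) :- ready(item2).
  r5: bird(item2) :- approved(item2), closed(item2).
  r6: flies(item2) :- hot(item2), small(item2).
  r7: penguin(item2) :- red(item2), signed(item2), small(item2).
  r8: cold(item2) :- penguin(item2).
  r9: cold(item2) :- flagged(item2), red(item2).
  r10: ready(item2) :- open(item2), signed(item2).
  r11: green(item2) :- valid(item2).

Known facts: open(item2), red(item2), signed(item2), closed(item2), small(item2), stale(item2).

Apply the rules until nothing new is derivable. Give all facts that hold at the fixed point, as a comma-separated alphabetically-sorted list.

approved(item2), bird(item2), closed(item2), cold(item2), has_feathers(item2), open(item2), penguin(item2), ready(item2), red(item2), signed(item2), small(item2), stale(item2)

Round 1 — r7, r10, derive penguin(item2), ready(item2).
Round 2 — r4, r8, derive has_feathers(item2), cold(item2).
Round 3 — r1, derive approved(item2).
Round 4 — r5, derive bird(item2).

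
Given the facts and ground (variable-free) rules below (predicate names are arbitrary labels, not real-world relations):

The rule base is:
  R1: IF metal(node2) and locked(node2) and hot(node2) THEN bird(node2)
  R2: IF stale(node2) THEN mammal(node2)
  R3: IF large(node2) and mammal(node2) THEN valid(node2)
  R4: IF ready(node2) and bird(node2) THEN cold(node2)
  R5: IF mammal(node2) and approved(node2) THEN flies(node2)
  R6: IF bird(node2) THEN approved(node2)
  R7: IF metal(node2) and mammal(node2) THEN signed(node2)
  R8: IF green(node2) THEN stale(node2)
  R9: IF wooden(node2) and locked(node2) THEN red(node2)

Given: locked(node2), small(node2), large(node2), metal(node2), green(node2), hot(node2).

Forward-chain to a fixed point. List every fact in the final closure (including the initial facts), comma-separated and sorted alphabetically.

[1] R1 [IF metal(node2) and locked(node2) and hot(node2) THEN bird(node2)]; R8 [IF green(node2) THEN stale(node2)]. ⇒ new: bird(node2), stale(node2).
[2] R2 [IF stale(node2) THEN mammal(node2)]; R6 [IF bird(node2) THEN approved(node2)]. ⇒ new: mammal(node2), approved(node2).
[3] R3 [IF large(node2) and mammal(node2) THEN valid(node2)]; R5 [IF mammal(node2) and approved(node2) THEN flies(node2)]; R7 [IF metal(node2) and mammal(node2) THEN signed(node2)]. ⇒ new: valid(node2), flies(node2), signed(node2).

approved(node2), bird(node2), flies(node2), green(node2), hot(node2), large(node2), locked(node2), mammal(node2), metal(node2), signed(node2), small(node2), stale(node2), valid(node2)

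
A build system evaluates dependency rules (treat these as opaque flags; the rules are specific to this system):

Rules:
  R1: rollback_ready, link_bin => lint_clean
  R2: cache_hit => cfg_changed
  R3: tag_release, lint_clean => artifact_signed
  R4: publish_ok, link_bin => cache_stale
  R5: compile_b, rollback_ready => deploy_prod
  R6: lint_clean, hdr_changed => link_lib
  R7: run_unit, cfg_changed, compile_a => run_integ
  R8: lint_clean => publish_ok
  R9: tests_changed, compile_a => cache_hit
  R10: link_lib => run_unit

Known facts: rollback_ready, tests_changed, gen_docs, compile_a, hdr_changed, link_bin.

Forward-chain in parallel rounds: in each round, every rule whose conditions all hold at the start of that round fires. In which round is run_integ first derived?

[1] R1 [rollback_ready, link_bin => lint_clean]; R9 [tests_changed, compile_a => cache_hit]. ⇒ new: lint_clean, cache_hit.
[2] R2 [cache_hit => cfg_changed]; R6 [lint_clean, hdr_changed => link_lib]; R8 [lint_clean => publish_ok]. ⇒ new: cfg_changed, link_lib, publish_ok.
[3] R4 [publish_ok, link_bin => cache_stale]; R10 [link_lib => run_unit]. ⇒ new: cache_stale, run_unit.
[4] R7 [run_unit, cfg_changed, compile_a => run_integ]. ⇒ new: run_integ.
run_integ first appears in round 4.

4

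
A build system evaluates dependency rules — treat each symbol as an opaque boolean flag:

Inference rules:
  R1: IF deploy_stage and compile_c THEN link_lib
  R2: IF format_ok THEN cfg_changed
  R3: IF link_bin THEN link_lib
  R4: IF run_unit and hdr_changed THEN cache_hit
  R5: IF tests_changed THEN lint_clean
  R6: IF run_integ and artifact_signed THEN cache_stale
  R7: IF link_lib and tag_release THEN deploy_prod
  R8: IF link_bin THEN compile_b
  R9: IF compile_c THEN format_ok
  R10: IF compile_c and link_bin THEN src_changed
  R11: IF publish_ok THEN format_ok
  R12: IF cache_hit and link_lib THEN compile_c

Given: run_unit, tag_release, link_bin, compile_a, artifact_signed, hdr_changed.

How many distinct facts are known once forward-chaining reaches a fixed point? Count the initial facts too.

14

[1] R3 [IF link_bin THEN link_lib]; R4 [IF run_unit and hdr_changed THEN cache_hit]; R8 [IF link_bin THEN compile_b]. ⇒ new: link_lib, cache_hit, compile_b.
[2] R7 [IF link_lib and tag_release THEN deploy_prod]; R12 [IF cache_hit and link_lib THEN compile_c]. ⇒ new: deploy_prod, compile_c.
[3] R9 [IF compile_c THEN format_ok]; R10 [IF compile_c and link_bin THEN src_changed]. ⇒ new: format_ok, src_changed.
[4] R2 [IF format_ok THEN cfg_changed]. ⇒ new: cfg_changed.
Closure: {artifact_signed, cache_hit, cfg_changed, compile_a, compile_b, compile_c, deploy_prod, format_ok, hdr_changed, link_bin, link_lib, run_unit, src_changed, tag_release} — 14 facts.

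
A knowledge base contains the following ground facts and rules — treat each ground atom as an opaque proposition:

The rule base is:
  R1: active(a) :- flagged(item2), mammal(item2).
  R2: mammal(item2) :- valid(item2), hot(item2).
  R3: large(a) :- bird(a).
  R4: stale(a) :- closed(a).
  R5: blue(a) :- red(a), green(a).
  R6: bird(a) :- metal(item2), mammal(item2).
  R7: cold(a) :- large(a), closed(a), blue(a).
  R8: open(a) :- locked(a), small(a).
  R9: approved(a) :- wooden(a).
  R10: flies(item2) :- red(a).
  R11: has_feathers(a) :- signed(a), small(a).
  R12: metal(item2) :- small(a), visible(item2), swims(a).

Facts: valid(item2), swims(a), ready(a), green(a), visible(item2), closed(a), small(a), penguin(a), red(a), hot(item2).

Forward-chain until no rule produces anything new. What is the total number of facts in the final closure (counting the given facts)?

18

Round 1: R2 [mammal(item2) :- valid(item2), hot(item2).]; R4 [stale(a) :- closed(a).]; R5 [blue(a) :- red(a), green(a).]; R10 [flies(item2) :- red(a).]; R12 [metal(item2) :- small(a), visible(item2), swims(a).]. New: mammal(item2), stale(a), blue(a), flies(item2), metal(item2).
Round 2: R6 [bird(a) :- metal(item2), mammal(item2).]. New: bird(a).
Round 3: R3 [large(a) :- bird(a).]. New: large(a).
Round 4: R7 [cold(a) :- large(a), closed(a), blue(a).]. New: cold(a).
Closure: {bird(a), blue(a), closed(a), cold(a), flies(item2), green(a), hot(item2), large(a), mammal(item2), metal(item2), penguin(a), ready(a), red(a), small(a), stale(a), swims(a), valid(item2), visible(item2)} — 18 facts.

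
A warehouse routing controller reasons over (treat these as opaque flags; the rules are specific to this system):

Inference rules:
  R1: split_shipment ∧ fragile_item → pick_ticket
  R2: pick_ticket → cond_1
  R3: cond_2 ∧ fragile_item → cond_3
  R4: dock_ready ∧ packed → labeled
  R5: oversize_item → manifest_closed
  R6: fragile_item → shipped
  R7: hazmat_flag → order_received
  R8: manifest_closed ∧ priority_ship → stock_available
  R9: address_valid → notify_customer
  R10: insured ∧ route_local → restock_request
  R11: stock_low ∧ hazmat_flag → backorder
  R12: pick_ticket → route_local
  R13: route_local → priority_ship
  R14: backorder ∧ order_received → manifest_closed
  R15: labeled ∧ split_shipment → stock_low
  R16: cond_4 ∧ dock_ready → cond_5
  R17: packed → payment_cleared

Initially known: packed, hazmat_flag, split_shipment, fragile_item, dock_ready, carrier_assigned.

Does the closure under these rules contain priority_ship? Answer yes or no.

yes

Round 1: R1 [split_shipment ∧ fragile_item → pick_ticket]; R4 [dock_ready ∧ packed → labeled]; R6 [fragile_item → shipped]; R7 [hazmat_flag → order_received]; R17 [packed → payment_cleared]. Adds pick_ticket, labeled, shipped, order_received, payment_cleared.
Round 2: R2 [pick_ticket → cond_1]; R12 [pick_ticket → route_local]; R15 [labeled ∧ split_shipment → stock_low]. Adds cond_1, route_local, stock_low.
Round 3: R11 [stock_low ∧ hazmat_flag → backorder]; R13 [route_local → priority_ship]. Adds backorder, priority_ship.
Round 4: R14 [backorder ∧ order_received → manifest_closed]. Adds manifest_closed.
Round 5: R8 [manifest_closed ∧ priority_ship → stock_available]. Adds stock_available.
priority_ship appears in round 3, so it is derivable.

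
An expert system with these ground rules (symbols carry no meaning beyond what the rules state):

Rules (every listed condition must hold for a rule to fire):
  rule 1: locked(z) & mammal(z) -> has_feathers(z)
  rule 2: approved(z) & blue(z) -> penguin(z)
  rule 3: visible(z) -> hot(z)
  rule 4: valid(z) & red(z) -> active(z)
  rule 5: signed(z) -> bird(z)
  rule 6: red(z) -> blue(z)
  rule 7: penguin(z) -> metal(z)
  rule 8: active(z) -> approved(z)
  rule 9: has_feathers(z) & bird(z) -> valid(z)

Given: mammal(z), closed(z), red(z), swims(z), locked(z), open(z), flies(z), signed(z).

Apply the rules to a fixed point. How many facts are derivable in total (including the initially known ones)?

16

Round 1: rule 1 [locked(z) & mammal(z) -> has_feathers(z)]; rule 5 [signed(z) -> bird(z)]; rule 6 [red(z) -> blue(z)]. New: has_feathers(z), bird(z), blue(z).
Round 2: rule 9 [has_feathers(z) & bird(z) -> valid(z)]. New: valid(z).
Round 3: rule 4 [valid(z) & red(z) -> active(z)]. New: active(z).
Round 4: rule 8 [active(z) -> approved(z)]. New: approved(z).
Round 5: rule 2 [approved(z) & blue(z) -> penguin(z)]. New: penguin(z).
Round 6: rule 7 [penguin(z) -> metal(z)]. New: metal(z).
Closure: {active(z), approved(z), bird(z), blue(z), closed(z), flies(z), has_feathers(z), locked(z), mammal(z), metal(z), open(z), penguin(z), red(z), signed(z), swims(z), valid(z)} — 16 facts.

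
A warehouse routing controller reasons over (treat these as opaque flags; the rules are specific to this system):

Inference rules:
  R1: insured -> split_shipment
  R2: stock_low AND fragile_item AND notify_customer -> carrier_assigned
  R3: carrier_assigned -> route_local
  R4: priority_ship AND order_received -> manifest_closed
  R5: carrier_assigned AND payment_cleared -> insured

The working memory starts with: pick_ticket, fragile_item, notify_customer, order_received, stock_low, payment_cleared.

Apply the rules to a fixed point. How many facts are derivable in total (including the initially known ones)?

Round 1 — R2, derive carrier_assigned.
Round 2 — R3, R5, derive route_local, insured.
Round 3 — R1, derive split_shipment.
Closure: {carrier_assigned, fragile_item, insured, notify_customer, order_received, payment_cleared, pick_ticket, route_local, split_shipment, stock_low} — 10 facts.

10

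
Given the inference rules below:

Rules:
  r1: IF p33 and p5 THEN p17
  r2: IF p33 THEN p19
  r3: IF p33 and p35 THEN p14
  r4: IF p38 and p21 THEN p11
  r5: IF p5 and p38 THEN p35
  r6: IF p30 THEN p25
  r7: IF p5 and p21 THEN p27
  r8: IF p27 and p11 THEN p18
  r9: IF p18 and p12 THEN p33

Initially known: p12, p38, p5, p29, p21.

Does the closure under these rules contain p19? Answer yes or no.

Round 1: r4 [IF p38 and p21 THEN p11]; r5 [IF p5 and p38 THEN p35]; r7 [IF p5 and p21 THEN p27]. Adds p11, p35, p27.
Round 2: r8 [IF p27 and p11 THEN p18]. Adds p18.
Round 3: r9 [IF p18 and p12 THEN p33]. Adds p33.
Round 4: r1 [IF p33 and p5 THEN p17]; r2 [IF p33 THEN p19]; r3 [IF p33 and p35 THEN p14]. Adds p17, p19, p14.
p19 appears in round 4, so it is derivable.

yes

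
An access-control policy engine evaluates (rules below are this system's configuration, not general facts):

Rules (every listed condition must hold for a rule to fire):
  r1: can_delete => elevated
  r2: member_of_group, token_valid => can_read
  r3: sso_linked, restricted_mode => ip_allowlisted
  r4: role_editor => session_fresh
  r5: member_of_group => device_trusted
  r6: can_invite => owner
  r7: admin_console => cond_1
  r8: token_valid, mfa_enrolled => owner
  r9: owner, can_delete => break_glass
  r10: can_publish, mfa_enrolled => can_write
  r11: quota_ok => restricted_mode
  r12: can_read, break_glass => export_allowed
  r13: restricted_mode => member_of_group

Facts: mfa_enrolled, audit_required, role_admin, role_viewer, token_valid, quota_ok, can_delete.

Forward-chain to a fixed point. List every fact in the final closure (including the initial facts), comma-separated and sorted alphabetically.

audit_required, break_glass, can_delete, can_read, device_trusted, elevated, export_allowed, member_of_group, mfa_enrolled, owner, quota_ok, restricted_mode, role_admin, role_viewer, token_valid

Round 1 fires r1, r8, r11, giving elevated, owner, restricted_mode.
Round 2 fires r9, r13, giving break_glass, member_of_group.
Round 3 fires r2, r5, giving can_read, device_trusted.
Round 4 fires r12, giving export_allowed.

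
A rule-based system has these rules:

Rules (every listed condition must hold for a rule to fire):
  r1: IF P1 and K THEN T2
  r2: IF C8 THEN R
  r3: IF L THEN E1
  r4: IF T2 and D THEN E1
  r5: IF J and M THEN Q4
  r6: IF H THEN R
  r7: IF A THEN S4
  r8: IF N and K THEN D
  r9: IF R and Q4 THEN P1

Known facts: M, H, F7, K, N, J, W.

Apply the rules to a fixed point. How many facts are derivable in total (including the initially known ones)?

Round 1: r5 [IF J and M THEN Q4]; r6 [IF H THEN R]; r8 [IF N and K THEN D]. Adds Q4, R, D.
Round 2: r9 [IF R and Q4 THEN P1]. Adds P1.
Round 3: r1 [IF P1 and K THEN T2]. Adds T2.
Round 4: r4 [IF T2 and D THEN E1]. Adds E1.
Closure: {D, E1, F7, H, J, K, M, N, P1, Q4, R, T2, W} — 13 facts.

13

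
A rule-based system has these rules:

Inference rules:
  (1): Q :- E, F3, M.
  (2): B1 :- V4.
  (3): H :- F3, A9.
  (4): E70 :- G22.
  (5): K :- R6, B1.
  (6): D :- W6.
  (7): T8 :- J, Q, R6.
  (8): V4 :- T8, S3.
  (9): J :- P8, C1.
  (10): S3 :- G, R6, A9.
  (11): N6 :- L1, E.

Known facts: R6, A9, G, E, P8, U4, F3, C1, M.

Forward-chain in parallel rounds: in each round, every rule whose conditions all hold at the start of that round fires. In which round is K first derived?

5

Round 1: (1) [Q :- E, F3, M.]; (3) [H :- F3, A9.]; (9) [J :- P8, C1.]; (10) [S3 :- G, R6, A9.]. Adds Q, H, J, S3.
Round 2: (7) [T8 :- J, Q, R6.]. Adds T8.
Round 3: (8) [V4 :- T8, S3.]. Adds V4.
Round 4: (2) [B1 :- V4.]. Adds B1.
Round 5: (5) [K :- R6, B1.]. Adds K.
K first appears in round 5.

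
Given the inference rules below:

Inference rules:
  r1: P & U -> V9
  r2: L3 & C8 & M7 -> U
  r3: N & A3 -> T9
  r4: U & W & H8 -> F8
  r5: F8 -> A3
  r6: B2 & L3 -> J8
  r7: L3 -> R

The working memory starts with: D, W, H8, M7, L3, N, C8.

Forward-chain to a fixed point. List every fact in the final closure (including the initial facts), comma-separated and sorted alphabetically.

A3, C8, D, F8, H8, L3, M7, N, R, T9, U, W

Round 1: r2 [L3 & C8 & M7 -> U]; r7 [L3 -> R]. New: U, R.
Round 2: r4 [U & W & H8 -> F8]. New: F8.
Round 3: r5 [F8 -> A3]. New: A3.
Round 4: r3 [N & A3 -> T9]. New: T9.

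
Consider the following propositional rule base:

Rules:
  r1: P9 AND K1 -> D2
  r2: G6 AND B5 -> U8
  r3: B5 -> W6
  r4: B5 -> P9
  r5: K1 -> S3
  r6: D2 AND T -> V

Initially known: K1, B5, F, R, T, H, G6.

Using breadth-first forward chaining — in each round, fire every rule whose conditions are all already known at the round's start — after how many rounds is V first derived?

Round 1 fires r2, r3, r4, r5, giving U8, W6, P9, S3.
Round 2 fires r1, giving D2.
Round 3 fires r6, giving V.
V first appears in round 3.

3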